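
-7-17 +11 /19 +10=-255 /19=-13.42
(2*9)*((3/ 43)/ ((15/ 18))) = 324/ 215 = 1.51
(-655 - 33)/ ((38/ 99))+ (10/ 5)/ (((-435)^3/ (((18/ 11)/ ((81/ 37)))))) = -277521479831812/ 154830517875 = -1792.42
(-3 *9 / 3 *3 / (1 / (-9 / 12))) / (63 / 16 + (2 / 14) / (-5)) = 11340 / 2189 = 5.18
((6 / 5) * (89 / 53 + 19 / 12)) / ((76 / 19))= 415 / 424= 0.98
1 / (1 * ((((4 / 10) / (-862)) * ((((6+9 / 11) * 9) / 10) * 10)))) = -4741 / 135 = -35.12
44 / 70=22 / 35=0.63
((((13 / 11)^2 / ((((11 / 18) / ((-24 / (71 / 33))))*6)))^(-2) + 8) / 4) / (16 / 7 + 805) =75138989863 / 30120779729664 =0.00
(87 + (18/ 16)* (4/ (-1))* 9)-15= 63/ 2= 31.50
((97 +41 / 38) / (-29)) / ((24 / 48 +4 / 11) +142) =-40997 / 1731793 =-0.02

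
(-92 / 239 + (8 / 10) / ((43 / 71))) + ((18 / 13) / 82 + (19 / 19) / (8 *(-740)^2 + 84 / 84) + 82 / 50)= 1555497482649271 / 599911379261025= 2.59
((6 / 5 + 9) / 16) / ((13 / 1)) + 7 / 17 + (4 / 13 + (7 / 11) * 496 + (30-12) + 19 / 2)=66882617 / 194480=343.90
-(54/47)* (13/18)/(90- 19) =-39/3337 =-0.01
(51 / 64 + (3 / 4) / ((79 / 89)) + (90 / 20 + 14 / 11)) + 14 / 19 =8613597 / 1056704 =8.15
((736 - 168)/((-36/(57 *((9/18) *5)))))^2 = 45495025/9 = 5055002.78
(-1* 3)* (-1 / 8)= 3 / 8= 0.38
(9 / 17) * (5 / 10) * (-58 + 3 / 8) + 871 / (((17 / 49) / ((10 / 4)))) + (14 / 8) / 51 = 300533 / 48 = 6261.10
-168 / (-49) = 24 / 7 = 3.43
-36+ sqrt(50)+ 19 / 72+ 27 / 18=-27.17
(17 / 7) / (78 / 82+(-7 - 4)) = -697 / 2884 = -0.24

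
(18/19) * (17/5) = 306/95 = 3.22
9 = 9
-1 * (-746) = 746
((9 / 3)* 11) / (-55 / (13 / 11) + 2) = -143 / 193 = -0.74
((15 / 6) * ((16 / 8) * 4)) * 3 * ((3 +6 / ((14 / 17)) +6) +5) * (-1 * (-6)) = 53640 / 7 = 7662.86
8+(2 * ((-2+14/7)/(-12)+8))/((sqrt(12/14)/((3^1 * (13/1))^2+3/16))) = 26297.12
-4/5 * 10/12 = -2/3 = -0.67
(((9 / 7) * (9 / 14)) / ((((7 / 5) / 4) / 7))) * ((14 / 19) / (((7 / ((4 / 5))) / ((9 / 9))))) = 1296 / 931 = 1.39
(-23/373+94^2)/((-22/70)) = -115353175/4103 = -28114.35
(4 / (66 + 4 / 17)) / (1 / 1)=34 / 563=0.06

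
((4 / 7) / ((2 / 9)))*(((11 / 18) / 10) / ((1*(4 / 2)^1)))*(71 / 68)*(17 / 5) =781 / 2800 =0.28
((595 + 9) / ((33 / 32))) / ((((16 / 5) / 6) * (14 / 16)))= 96640 / 77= 1255.06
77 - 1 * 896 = -819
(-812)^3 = -535387328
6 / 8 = 0.75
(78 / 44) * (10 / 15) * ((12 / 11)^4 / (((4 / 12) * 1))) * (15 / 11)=12130560 / 1771561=6.85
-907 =-907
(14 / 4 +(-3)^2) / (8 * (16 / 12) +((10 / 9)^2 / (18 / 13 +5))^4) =51073127580386025 / 43588114401929408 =1.17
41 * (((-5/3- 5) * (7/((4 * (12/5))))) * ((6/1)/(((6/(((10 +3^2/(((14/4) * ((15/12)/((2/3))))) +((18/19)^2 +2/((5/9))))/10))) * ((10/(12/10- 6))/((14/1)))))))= 57544648/27075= 2125.38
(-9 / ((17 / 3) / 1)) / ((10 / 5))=-27 / 34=-0.79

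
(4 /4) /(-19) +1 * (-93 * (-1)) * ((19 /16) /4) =33509 /1216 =27.56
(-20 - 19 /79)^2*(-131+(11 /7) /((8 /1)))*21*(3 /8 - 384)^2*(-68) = 8996394874835800575 /798848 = 11261710456602.26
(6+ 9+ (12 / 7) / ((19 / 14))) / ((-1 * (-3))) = 103 / 19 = 5.42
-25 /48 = -0.52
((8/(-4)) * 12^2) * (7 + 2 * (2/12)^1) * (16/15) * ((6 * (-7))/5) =473088/25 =18923.52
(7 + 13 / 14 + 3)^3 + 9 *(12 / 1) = 1413.24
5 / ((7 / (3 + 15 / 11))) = 3.12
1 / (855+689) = 1 / 1544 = 0.00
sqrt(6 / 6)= 1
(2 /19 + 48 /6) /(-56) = -11 /76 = -0.14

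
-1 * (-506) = 506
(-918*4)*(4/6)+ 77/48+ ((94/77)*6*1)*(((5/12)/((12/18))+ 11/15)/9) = -135566897/55440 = -2445.29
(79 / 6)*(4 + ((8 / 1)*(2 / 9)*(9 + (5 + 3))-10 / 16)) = 191101 / 432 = 442.36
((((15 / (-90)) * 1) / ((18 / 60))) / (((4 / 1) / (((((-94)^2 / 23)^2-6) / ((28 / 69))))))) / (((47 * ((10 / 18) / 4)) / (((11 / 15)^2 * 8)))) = -18893356724 / 567525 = -33290.79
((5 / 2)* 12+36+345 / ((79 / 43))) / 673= 0.38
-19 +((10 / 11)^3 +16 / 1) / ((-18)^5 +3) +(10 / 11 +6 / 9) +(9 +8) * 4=127198565099 / 2515011015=50.58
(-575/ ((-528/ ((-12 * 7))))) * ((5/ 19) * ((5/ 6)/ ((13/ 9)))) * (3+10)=-180.55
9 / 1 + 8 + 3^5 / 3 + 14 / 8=399 / 4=99.75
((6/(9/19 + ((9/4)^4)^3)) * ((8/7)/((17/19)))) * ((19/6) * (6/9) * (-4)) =-7364795170816/1915773451145631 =-0.00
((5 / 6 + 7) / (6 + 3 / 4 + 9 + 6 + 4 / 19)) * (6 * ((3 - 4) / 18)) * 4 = -7144 / 15021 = -0.48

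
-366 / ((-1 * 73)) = 366 / 73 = 5.01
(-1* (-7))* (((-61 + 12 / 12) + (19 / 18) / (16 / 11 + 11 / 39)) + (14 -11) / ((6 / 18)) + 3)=-1482901 / 4470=-331.75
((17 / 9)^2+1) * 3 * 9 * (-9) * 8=-8880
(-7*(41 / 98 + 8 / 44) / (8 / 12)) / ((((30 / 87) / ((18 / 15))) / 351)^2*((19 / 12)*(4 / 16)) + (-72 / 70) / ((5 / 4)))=542999623268700 / 70900453452433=7.66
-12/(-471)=4/157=0.03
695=695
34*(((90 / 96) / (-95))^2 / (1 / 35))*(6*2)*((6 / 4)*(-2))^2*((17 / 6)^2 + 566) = 331983225 / 46208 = 7184.54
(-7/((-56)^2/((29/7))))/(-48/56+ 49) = -29/150976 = -0.00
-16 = -16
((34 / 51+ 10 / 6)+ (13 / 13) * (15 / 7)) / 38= 47 / 399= 0.12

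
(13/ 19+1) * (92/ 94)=1472/ 893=1.65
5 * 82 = 410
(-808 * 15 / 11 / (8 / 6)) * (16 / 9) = -1469.09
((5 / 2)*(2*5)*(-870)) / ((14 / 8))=-12428.57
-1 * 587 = -587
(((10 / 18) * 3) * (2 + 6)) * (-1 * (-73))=2920 / 3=973.33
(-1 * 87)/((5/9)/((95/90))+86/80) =-66120/1217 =-54.33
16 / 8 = 2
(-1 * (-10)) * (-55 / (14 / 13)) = -3575 / 7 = -510.71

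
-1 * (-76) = 76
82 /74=41 /37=1.11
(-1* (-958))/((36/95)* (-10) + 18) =67.41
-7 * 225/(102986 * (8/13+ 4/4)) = -75/7922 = -0.01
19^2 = 361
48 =48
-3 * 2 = -6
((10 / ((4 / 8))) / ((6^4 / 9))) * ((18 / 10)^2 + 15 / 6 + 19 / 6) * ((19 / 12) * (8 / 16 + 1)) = 3173 / 1080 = 2.94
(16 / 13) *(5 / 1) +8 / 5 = 504 / 65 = 7.75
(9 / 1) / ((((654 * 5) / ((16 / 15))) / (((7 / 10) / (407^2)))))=28 / 2256967625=0.00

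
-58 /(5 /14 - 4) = 812 /51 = 15.92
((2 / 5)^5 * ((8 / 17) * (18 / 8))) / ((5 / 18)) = 10368 / 265625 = 0.04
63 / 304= 0.21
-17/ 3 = -5.67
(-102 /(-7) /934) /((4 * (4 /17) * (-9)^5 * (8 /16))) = -289 /514749816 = -0.00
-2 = -2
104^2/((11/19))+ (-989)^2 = 996803.18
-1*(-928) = 928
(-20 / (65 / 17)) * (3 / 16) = -0.98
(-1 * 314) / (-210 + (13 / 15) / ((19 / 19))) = 1.50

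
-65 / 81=-0.80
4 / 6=2 / 3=0.67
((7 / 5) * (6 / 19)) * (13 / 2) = 273 / 95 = 2.87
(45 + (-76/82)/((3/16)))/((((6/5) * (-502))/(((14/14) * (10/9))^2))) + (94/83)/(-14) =-0.16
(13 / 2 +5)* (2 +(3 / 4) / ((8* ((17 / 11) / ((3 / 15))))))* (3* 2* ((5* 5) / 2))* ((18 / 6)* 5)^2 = 424841625 / 1088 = 390479.43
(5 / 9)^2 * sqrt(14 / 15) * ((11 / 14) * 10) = 275 * sqrt(210) / 1701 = 2.34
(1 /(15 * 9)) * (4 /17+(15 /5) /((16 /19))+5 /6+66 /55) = 23791 /550800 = 0.04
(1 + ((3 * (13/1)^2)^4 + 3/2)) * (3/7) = 396445130421/14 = 28317509315.79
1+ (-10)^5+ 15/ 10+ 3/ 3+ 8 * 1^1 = -199977/ 2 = -99988.50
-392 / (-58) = 196 / 29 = 6.76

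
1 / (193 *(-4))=-1 / 772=-0.00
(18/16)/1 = 9/8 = 1.12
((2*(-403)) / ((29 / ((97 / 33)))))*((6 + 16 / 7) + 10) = -10007296 / 6699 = -1493.85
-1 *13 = -13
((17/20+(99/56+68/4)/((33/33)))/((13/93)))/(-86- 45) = -510849/476840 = -1.07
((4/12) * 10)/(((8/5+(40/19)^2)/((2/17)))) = 9025/138822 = 0.07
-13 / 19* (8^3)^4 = -893353197568 / 19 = -47018589345.68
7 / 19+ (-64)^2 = 77831 / 19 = 4096.37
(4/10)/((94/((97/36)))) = 97/8460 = 0.01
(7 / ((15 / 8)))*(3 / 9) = 56 / 45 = 1.24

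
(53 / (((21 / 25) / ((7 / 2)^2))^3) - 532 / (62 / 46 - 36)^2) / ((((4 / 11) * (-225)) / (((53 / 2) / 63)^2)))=-796437815055211087 / 2240505119462400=-355.47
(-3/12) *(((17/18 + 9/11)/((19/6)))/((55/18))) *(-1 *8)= 4188/11495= 0.36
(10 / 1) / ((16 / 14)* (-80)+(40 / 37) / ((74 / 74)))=-259 / 2340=-0.11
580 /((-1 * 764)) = -145 /191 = -0.76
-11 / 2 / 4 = -1.38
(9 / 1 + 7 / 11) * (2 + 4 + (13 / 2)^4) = 1518821 / 88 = 17259.33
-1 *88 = -88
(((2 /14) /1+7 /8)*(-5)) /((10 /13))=-741 /112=-6.62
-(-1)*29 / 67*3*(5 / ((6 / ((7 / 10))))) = 203 / 268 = 0.76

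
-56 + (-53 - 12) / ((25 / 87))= -1411 / 5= -282.20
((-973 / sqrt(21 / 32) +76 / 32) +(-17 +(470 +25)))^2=321291803 / 192 - 178059*sqrt(42)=519440.60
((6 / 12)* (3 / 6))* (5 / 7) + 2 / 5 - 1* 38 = -5239 / 140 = -37.42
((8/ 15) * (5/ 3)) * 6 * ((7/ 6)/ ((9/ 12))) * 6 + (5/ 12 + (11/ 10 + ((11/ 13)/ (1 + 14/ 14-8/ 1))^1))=119699/ 2340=51.15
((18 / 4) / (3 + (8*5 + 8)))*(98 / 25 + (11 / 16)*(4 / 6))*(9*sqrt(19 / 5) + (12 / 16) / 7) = 7881 / 190400 + 23643*sqrt(95) / 34000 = 6.82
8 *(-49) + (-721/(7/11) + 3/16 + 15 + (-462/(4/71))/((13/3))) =-707665/208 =-3402.24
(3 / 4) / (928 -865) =1 / 84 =0.01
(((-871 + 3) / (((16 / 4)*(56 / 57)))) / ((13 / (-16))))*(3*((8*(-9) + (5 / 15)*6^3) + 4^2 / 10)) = 84816 / 65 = 1304.86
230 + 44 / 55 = 1154 / 5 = 230.80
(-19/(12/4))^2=361/9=40.11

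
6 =6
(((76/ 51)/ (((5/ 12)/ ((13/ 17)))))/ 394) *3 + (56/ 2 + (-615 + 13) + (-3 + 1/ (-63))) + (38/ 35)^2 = -361432000292/ 627686325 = -575.82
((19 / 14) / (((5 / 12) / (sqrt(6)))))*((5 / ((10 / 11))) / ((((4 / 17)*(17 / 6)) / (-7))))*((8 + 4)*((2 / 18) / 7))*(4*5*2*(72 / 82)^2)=-13001472*sqrt(6) / 11767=-2706.46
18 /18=1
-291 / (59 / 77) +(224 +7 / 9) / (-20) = -4152617 / 10620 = -391.02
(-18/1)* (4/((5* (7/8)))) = -16.46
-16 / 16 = -1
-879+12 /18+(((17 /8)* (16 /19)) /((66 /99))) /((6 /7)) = -99773 /114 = -875.20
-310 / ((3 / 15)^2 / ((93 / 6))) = -120125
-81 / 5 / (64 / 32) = -81 / 10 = -8.10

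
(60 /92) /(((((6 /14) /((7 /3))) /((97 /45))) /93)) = 147343 /207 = 711.80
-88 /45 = -1.96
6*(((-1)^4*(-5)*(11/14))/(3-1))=-165/14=-11.79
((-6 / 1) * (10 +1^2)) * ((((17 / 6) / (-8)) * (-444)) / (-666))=187 / 12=15.58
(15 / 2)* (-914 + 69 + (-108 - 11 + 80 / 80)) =-14445 / 2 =-7222.50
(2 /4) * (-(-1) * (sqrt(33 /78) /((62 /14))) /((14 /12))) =3 * sqrt(286) /806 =0.06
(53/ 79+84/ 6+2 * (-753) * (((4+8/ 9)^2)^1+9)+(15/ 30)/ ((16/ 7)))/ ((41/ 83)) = -280624488439/ 2798496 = -100276.89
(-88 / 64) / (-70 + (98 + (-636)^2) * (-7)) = 11 / 22657824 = 0.00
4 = 4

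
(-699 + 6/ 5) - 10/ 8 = -13981/ 20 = -699.05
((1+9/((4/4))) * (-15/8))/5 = -15/4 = -3.75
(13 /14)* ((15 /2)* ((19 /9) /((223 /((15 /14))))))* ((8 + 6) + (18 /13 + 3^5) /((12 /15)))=22.57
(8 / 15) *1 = 8 / 15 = 0.53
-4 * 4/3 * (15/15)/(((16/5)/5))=-25/3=-8.33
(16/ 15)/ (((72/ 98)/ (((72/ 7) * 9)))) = 134.40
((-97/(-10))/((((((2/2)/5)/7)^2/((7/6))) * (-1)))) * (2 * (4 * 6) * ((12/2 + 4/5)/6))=-2262428/3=-754142.67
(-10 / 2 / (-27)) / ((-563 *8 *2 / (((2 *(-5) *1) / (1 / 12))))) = 25 / 10134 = 0.00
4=4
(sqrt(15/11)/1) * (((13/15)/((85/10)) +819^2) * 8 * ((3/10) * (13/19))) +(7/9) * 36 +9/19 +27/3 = 712/19 +8894292212 * sqrt(165)/88825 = 1286266.04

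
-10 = -10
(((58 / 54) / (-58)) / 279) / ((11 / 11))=-1 / 15066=-0.00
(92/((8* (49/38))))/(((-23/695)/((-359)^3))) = 610972624195/49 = 12468829065.20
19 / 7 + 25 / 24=631 / 168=3.76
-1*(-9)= 9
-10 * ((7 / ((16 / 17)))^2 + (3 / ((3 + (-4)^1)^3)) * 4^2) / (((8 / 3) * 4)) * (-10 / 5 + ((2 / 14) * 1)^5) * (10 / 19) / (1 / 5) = 23608930875 / 653993984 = 36.10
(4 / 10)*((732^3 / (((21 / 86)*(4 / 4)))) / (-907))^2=1254498702810.94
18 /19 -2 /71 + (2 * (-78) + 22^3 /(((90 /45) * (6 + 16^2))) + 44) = -16039050 /176719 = -90.76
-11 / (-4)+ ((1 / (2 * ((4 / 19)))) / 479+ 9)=45045 / 3832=11.75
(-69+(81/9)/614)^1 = -42357/614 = -68.99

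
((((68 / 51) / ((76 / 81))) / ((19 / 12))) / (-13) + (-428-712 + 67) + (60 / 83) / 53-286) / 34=-28057028709 / 701913238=-39.97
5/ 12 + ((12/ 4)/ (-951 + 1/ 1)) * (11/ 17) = 40177/ 96900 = 0.41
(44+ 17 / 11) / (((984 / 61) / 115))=1171505 / 3608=324.70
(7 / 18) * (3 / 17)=7 / 102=0.07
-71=-71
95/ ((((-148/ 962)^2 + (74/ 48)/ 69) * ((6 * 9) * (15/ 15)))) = 1477060/ 38631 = 38.24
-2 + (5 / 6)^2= -47 / 36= -1.31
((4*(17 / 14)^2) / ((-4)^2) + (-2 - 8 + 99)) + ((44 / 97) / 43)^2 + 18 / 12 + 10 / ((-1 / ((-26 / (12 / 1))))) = 112.54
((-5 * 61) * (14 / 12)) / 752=-2135 / 4512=-0.47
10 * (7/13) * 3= 210/13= 16.15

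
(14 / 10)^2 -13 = -276 / 25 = -11.04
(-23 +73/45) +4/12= -947/45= -21.04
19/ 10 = 1.90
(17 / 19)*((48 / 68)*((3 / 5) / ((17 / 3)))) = 108 / 1615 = 0.07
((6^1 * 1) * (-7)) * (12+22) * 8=-11424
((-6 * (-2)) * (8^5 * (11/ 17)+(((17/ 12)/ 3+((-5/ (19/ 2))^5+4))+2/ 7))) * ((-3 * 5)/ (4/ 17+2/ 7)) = -1124806424393105/ 153518138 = -7326863.39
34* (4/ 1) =136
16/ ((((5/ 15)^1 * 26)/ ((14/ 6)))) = 56/ 13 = 4.31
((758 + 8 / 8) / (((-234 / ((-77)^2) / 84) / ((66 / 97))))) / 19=-1386034188 / 23959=-57850.25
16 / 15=1.07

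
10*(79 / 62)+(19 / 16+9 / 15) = 36033 / 2480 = 14.53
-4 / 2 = -2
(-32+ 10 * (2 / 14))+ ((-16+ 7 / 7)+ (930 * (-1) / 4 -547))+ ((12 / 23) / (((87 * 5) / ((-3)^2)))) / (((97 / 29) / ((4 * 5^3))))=-25719881 / 31234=-823.46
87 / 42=29 / 14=2.07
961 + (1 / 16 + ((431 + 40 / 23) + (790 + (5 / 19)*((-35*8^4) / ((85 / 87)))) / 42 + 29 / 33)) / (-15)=9080461521 / 9152528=992.13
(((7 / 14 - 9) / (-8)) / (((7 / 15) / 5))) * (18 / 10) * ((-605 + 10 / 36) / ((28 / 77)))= -4361775 / 128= -34076.37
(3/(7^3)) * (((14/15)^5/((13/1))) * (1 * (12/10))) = 3136/5484375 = 0.00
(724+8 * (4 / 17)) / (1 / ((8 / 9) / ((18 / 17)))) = 49360 / 81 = 609.38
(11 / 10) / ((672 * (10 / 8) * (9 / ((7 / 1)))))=11 / 10800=0.00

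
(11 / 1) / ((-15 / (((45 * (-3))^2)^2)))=-243577125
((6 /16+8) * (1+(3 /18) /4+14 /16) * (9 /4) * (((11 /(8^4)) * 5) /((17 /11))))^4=61195159681515419371700625 /6310668336252090206289657856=0.01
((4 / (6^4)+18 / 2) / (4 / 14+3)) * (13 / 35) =37921 / 37260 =1.02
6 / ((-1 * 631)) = -6 / 631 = -0.01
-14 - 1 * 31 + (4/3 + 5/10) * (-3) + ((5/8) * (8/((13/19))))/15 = -3901/78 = -50.01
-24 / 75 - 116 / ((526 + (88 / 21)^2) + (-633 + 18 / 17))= 16440556 / 16564825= 0.99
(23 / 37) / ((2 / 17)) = 391 / 74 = 5.28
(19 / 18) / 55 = 19 / 990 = 0.02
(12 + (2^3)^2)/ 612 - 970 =-148391/ 153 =-969.88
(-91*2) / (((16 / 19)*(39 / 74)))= -4921 / 12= -410.08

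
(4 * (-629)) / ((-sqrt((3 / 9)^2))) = 7548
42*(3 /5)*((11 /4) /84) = 33 /40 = 0.82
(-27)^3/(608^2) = -19683/369664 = -0.05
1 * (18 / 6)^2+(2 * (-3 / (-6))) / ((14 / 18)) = 72 / 7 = 10.29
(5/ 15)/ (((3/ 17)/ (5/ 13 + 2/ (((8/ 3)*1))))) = 1003/ 468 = 2.14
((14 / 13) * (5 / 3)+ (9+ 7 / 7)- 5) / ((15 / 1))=53 / 117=0.45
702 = 702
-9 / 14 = -0.64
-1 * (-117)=117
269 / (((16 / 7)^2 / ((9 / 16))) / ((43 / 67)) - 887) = -5101047 / 16545749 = -0.31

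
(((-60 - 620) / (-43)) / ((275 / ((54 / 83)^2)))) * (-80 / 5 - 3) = -7534944 / 16292485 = -0.46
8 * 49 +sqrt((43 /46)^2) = 18075 /46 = 392.93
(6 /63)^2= 4 /441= 0.01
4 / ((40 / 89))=89 / 10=8.90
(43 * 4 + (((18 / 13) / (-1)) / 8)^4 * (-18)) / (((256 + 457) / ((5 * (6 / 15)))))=628739927 / 1303295552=0.48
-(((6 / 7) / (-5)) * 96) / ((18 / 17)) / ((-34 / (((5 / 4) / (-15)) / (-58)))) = -2 / 3045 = -0.00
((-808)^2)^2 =426231402496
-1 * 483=-483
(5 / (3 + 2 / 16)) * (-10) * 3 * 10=-480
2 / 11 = 0.18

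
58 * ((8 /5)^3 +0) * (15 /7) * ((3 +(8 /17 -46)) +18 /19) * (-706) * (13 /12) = 16190258.94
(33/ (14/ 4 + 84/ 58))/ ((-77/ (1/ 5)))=-174/ 10045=-0.02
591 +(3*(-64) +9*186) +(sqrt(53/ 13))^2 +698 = 36076/ 13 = 2775.08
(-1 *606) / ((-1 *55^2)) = 0.20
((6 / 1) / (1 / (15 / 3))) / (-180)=-0.17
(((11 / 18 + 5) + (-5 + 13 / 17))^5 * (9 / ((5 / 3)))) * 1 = 13225450646101 / 496836361440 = 26.62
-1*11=-11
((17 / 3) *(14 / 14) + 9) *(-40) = -1760 / 3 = -586.67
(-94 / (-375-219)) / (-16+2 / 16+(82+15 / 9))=376 / 161073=0.00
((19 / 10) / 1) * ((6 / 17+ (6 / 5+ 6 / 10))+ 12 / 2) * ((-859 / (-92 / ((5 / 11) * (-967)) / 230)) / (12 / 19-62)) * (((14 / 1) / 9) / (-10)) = -14693420917 / 396440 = -37063.42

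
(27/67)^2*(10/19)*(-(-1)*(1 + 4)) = 36450/85291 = 0.43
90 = 90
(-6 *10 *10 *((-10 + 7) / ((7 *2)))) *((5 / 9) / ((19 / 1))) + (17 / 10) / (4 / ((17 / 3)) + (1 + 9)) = 135491 / 34580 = 3.92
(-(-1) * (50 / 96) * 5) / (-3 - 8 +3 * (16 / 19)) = -2375 / 7728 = -0.31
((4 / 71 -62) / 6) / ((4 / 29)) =-21257 / 284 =-74.85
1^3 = 1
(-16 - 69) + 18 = -67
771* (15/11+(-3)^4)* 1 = 698526/11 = 63502.36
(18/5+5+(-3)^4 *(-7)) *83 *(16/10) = -1853888/25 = -74155.52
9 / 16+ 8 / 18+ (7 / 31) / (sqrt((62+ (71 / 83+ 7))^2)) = 13072837 / 12941136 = 1.01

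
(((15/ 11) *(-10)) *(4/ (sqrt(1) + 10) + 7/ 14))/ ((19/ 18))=-1350/ 121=-11.16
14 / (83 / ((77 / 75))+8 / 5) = 0.17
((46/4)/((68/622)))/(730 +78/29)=207437/1444864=0.14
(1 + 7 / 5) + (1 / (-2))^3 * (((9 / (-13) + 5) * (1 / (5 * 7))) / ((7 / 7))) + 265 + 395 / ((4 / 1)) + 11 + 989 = 71039 / 52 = 1366.13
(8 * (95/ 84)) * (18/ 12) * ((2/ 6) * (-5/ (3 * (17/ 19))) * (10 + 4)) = -18050/ 153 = -117.97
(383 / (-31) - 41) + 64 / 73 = -118758 / 2263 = -52.48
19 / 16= 1.19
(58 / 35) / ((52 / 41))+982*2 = 1788429 / 910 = 1965.31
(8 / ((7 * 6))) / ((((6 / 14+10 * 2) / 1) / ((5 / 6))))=10 / 1287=0.01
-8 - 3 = -11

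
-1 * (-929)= 929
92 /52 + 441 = 5756 /13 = 442.77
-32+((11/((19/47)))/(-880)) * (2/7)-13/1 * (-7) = 313833/5320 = 58.99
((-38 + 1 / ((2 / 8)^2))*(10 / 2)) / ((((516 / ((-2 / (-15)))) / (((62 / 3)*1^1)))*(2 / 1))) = -341 / 1161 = -0.29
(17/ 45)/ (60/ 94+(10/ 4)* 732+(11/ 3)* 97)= 799/ 4624035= 0.00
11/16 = 0.69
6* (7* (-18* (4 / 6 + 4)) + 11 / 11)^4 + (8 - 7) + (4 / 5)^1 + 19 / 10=7123667745697 / 10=712366774569.70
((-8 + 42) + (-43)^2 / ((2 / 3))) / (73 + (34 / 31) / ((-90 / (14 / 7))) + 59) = 21.27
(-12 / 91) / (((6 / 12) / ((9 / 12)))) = -18 / 91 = -0.20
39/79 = 0.49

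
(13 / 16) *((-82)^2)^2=36734893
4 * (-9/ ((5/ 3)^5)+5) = 53752/ 3125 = 17.20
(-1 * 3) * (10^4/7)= -30000/7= -4285.71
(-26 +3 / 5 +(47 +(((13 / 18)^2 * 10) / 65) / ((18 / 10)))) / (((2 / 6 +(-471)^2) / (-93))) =-4891459 / 539074440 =-0.01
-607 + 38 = -569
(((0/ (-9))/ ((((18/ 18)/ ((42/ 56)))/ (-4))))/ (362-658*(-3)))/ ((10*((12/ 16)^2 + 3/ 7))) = 0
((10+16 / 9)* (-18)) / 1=-212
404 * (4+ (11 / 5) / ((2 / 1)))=10302 / 5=2060.40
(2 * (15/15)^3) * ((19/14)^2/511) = 361/50078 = 0.01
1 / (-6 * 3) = -1 / 18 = -0.06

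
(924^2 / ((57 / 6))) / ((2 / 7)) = 5976432 / 19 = 314549.05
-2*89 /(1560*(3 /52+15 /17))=-1513 /12465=-0.12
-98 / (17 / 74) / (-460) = 1813 / 1955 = 0.93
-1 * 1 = -1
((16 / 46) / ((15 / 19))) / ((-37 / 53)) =-8056 / 12765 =-0.63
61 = 61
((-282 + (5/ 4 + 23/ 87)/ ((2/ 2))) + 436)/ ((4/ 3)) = 54119/ 464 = 116.64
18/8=9/4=2.25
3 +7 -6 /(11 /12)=38 /11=3.45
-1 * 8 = -8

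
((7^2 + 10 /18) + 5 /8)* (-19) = -68647 /72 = -953.43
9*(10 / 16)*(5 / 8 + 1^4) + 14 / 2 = 1033 / 64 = 16.14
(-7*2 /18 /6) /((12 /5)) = -35 /648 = -0.05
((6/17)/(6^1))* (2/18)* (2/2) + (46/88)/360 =239/29920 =0.01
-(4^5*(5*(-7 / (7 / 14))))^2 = -5138022400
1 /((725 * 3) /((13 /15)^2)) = 169 /489375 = 0.00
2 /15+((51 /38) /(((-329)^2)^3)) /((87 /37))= 2795033244948321719 /20962749337112342130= 0.13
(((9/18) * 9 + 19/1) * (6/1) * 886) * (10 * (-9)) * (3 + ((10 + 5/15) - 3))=-116181180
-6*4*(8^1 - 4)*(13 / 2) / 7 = -624 / 7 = -89.14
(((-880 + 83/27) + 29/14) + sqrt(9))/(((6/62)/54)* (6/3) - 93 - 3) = 10216391/1124886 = 9.08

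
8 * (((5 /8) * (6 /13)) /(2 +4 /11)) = 165 /169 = 0.98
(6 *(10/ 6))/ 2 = 5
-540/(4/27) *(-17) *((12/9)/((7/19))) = 1569780/7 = 224254.29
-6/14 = -3/7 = -0.43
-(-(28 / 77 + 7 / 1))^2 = -6561 / 121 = -54.22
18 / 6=3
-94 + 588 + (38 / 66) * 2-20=475.15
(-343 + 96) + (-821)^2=673794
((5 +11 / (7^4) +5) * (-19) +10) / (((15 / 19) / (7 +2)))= -24646173 / 12005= -2052.99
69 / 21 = 23 / 7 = 3.29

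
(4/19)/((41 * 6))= 2/2337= 0.00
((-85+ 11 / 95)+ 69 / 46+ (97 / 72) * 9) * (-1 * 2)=54157 / 380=142.52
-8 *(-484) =3872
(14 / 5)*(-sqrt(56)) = -28*sqrt(14) / 5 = -20.95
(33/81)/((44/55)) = 55/108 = 0.51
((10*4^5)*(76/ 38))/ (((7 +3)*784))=128/ 49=2.61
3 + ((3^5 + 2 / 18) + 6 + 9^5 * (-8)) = -4249259 / 9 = -472139.89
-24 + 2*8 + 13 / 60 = -467 / 60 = -7.78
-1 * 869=-869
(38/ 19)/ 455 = 2/ 455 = 0.00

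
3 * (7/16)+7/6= 119/48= 2.48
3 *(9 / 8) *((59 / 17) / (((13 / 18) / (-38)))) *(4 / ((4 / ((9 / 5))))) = -2451627 / 2210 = -1109.33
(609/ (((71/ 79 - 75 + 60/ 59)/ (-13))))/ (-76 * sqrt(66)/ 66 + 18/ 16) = -44871782592 * sqrt(66)/ 31025867357 - 43838550756/ 31025867357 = -13.16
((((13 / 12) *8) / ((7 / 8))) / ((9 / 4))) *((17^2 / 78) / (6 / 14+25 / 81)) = 22.12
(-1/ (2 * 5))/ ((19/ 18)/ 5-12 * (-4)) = -9/ 4339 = -0.00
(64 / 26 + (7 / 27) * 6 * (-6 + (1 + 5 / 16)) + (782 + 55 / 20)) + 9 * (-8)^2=423047 / 312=1355.92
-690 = -690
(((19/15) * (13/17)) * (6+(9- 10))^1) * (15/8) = 1235/136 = 9.08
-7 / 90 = -0.08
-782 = -782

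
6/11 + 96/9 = 370/33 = 11.21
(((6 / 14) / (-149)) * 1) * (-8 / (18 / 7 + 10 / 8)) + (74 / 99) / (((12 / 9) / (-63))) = -12385599 / 350746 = -35.31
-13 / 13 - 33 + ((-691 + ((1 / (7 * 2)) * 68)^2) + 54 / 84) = -68675 / 98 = -700.77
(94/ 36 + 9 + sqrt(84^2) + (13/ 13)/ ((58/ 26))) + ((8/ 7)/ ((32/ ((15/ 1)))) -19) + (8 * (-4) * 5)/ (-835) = 94933711/ 1220436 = 77.79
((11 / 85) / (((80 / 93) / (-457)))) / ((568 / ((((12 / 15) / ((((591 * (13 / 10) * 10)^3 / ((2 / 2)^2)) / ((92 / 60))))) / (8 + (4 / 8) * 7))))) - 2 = -10947873367026335837 / 5473936683513090000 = -2.00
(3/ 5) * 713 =2139/ 5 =427.80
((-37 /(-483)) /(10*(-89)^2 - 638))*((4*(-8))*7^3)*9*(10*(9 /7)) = -559440 /451789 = -1.24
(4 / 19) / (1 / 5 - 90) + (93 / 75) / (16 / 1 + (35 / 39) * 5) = 9914479 / 170406725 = 0.06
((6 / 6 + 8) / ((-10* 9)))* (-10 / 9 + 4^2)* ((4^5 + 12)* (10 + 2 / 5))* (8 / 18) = -14437696 / 2025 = -7129.73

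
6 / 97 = 0.06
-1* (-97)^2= -9409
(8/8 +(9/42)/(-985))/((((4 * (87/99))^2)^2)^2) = 19390155619688667/452093413604208803840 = 0.00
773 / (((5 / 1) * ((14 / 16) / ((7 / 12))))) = 1546 / 15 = 103.07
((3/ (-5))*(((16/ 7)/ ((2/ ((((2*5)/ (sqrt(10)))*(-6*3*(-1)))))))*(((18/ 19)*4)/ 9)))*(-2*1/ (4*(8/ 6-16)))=-1296*sqrt(10)/ 7315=-0.56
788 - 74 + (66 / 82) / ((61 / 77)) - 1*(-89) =2010844 / 2501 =804.02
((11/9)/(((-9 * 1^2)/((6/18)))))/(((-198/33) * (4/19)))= 209/5832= 0.04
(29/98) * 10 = 145/49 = 2.96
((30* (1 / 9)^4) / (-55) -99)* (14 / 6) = -16671515 / 72171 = -231.00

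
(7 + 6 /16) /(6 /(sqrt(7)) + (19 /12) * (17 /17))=-23541 /5314 + 6372 * sqrt(7) /2657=1.92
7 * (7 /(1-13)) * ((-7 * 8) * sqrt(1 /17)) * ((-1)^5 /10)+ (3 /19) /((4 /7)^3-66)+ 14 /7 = 856783 /428906-343 * sqrt(17) /255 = -3.55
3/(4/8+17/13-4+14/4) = 39/17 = 2.29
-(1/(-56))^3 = 1/175616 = 0.00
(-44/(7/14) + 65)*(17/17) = -23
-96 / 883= -0.11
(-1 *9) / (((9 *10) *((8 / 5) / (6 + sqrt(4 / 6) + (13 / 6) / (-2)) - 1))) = 0.14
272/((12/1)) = 22.67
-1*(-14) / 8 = 7 / 4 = 1.75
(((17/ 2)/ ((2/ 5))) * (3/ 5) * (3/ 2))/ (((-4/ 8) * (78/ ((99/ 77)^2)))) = -4131/ 5096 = -0.81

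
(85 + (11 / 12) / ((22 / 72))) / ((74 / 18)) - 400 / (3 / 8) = -1045.26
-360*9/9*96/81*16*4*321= -8765440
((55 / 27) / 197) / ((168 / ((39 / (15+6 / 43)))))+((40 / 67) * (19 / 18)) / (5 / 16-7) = -130776204775 / 1390136947416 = -0.09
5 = 5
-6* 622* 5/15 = -1244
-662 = -662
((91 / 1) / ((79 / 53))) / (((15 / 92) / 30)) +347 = 11580.32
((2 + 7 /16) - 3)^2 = 0.32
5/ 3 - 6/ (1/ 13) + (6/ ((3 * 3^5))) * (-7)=-18563/ 243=-76.39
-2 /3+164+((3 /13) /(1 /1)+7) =6652 /39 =170.56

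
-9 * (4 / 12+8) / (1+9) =-15 / 2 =-7.50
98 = 98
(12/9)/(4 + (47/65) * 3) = 260/1203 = 0.22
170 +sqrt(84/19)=2*sqrt(399)/19 +170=172.10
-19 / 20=-0.95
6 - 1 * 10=-4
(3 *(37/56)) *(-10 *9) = -4995/28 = -178.39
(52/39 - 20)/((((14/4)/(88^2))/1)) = -123904/3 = -41301.33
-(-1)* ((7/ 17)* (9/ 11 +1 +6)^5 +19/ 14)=461070496721/ 38330138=12028.93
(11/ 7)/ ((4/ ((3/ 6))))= 11/ 56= 0.20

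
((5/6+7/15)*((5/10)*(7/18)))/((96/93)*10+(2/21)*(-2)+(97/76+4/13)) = 4877509/226069890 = 0.02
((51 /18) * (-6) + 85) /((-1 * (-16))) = 17 /4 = 4.25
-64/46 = -1.39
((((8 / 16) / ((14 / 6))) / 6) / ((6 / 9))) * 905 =48.48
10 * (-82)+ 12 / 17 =-13928 / 17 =-819.29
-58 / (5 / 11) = -638 / 5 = -127.60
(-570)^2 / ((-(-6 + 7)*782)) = -162450 / 391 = -415.47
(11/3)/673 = 11/2019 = 0.01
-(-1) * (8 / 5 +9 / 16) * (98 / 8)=8477 / 320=26.49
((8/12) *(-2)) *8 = -32/3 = -10.67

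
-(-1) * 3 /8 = 3 /8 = 0.38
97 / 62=1.56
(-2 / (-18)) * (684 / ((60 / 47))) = 893 / 15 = 59.53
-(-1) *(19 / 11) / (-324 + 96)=-1 / 132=-0.01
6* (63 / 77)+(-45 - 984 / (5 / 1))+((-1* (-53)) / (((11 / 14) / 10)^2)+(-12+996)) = 5646001 / 605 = 9332.23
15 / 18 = 5 / 6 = 0.83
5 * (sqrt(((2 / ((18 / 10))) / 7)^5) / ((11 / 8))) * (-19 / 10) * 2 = -15200 * sqrt(70) / 916839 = -0.14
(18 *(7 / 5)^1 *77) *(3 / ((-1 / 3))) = -87318 / 5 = -17463.60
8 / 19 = 0.42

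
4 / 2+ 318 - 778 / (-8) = 1669 / 4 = 417.25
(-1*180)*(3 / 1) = -540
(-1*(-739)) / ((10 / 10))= 739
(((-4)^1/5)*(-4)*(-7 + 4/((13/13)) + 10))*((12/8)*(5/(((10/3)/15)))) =756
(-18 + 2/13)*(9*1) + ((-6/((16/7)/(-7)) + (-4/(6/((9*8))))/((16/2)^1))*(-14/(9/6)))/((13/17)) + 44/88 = -4045/13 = -311.15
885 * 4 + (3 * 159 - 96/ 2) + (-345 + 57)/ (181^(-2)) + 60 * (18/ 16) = -18862263/ 2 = -9431131.50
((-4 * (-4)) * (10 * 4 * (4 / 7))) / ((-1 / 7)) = -2560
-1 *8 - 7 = -15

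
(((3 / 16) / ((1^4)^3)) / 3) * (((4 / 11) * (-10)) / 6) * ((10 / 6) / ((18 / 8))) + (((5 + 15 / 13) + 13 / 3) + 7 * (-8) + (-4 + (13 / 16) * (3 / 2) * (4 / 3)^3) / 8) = -2116435 / 46332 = -45.68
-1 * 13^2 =-169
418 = 418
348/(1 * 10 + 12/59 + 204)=10266/6319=1.62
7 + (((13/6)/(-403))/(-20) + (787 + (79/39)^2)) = 1505255107/1886040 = 798.10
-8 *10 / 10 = -8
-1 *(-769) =769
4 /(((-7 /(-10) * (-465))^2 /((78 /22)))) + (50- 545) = -769198607 /1553937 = -495.00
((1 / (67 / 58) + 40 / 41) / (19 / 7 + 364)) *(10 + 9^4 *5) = 1161847890 / 7051549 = 164.76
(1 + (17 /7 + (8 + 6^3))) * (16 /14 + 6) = 79600 /49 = 1624.49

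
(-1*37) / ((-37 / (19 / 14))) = 19 / 14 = 1.36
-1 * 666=-666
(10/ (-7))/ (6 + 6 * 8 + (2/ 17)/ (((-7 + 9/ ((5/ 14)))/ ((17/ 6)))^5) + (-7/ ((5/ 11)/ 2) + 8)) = -173302641439200/ 3784930994047753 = -0.05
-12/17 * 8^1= -96/17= -5.65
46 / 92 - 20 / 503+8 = 8.46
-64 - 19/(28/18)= -1067/14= -76.21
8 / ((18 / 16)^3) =4096 / 729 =5.62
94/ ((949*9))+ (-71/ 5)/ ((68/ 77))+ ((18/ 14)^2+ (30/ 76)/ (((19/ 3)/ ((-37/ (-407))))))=-8142127595983/ 565045741260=-14.41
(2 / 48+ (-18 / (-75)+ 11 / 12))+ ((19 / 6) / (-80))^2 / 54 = 2981909 / 2488320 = 1.20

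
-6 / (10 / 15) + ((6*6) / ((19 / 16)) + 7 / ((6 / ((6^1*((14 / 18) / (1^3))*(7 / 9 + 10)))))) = 123112 / 1539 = 79.99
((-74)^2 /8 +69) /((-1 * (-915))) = 1507 /1830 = 0.82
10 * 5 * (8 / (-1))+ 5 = -395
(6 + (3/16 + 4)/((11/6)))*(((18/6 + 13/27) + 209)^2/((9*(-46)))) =-32913169/36432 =-903.41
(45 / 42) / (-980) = -3 / 2744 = -0.00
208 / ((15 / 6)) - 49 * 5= -809 / 5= -161.80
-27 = -27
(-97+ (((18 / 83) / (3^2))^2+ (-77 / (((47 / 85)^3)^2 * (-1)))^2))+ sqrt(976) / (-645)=5809770000939284592217160985436 / 800443127137546755502249 - 4 * sqrt(61) / 645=7258192.08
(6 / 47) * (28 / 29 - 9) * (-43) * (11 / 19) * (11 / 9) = 2424598 / 77691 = 31.21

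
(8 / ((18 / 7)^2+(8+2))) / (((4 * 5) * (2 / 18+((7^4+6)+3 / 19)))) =8379 / 837693505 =0.00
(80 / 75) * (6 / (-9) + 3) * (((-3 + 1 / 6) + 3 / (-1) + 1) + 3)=-616 / 135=-4.56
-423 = -423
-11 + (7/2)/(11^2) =-2655/242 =-10.97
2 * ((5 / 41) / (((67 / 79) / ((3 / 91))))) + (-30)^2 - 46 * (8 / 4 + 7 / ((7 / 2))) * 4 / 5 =940925278 / 1249885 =752.81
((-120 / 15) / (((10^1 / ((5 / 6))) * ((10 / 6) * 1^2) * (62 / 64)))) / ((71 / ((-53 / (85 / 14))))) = 47488 / 935425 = 0.05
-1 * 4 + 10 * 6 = 56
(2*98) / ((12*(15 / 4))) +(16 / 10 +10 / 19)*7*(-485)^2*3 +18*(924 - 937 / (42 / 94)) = 10482303.90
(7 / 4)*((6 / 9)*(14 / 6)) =49 / 18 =2.72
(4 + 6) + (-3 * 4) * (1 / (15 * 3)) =146 / 15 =9.73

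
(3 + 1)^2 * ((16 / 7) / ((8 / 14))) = 64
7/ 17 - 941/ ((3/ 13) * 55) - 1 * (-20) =-53.73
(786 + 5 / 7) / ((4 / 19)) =104633 / 28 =3736.89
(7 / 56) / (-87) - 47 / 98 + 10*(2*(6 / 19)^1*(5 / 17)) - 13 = -128039111 / 11015592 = -11.62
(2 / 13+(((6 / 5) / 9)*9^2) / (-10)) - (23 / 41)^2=-677906 / 546325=-1.24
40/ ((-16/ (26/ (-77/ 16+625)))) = -1040/ 9923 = -0.10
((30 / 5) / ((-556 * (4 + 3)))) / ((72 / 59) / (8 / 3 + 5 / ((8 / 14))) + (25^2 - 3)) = -24249 / 9785441540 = -0.00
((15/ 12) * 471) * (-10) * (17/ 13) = -200175/ 26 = -7699.04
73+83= 156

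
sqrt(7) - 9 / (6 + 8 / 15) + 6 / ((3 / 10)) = sqrt(7) + 1825 / 98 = 21.27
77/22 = 7/2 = 3.50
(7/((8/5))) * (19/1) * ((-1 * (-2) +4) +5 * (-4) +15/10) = -16625/16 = -1039.06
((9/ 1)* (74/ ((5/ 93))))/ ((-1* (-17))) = 61938/ 85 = 728.68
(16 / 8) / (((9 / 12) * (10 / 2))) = 8 / 15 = 0.53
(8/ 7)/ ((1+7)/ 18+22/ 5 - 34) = -45/ 1148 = -0.04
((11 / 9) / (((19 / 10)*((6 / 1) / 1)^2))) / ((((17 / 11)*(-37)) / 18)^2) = 13310 / 7517179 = 0.00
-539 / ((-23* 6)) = 539 / 138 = 3.91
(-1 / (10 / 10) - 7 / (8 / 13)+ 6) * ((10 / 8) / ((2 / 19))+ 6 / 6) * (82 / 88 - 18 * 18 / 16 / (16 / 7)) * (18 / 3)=87950979 / 22528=3904.07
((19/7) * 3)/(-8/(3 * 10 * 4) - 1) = -855/112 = -7.63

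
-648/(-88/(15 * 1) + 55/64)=622080/4807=129.41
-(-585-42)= 627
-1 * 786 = -786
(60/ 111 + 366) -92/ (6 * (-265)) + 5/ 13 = 366.98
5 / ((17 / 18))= 90 / 17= 5.29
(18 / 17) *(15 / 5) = 54 / 17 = 3.18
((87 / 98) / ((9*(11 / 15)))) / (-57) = -0.00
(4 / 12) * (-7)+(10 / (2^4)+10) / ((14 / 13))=2531 / 336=7.53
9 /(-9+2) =-9 /7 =-1.29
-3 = -3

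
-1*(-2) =2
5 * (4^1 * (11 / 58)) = 3.79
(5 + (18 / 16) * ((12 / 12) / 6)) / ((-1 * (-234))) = 83 / 3744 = 0.02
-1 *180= -180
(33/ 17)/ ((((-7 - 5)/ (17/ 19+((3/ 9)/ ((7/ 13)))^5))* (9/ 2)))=-420663562/ 11872481607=-0.04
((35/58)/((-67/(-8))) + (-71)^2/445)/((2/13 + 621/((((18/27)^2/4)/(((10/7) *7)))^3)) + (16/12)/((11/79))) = 4228637127/167922635435221490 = 0.00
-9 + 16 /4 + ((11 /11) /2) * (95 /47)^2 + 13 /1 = 44369 /4418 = 10.04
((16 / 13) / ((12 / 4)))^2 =256 / 1521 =0.17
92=92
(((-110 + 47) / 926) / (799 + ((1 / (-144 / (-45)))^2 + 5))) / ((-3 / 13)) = 4992 / 13615441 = 0.00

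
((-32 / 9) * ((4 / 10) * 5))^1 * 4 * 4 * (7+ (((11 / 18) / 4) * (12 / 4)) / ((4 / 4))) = -22912 / 27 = -848.59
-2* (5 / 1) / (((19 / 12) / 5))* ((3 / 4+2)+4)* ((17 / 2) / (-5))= 6885 / 19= 362.37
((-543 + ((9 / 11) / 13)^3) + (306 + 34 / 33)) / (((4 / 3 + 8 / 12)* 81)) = -1035035266 / 710582301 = -1.46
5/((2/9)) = 45/2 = 22.50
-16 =-16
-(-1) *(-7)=-7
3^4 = 81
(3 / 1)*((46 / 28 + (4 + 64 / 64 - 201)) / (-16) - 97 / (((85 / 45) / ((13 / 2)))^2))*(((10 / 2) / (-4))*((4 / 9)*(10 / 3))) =613102325 / 97104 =6313.87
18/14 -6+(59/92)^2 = -4.30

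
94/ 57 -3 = -77/ 57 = -1.35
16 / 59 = 0.27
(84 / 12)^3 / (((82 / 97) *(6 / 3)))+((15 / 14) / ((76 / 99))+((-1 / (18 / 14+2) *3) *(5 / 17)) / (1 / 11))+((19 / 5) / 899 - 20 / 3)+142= 77434302482953 / 230013429240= 336.65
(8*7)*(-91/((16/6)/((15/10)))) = -5733/2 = -2866.50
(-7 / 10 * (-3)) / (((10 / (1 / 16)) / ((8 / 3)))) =7 / 200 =0.04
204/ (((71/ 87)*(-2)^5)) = -4437/ 568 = -7.81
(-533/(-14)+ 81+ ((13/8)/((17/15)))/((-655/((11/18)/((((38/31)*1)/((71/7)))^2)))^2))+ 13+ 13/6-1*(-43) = 1118338345119698699653/6309599683441098240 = 177.24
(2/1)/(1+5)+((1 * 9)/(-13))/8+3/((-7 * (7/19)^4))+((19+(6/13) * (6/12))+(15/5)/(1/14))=200394611/5243784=38.22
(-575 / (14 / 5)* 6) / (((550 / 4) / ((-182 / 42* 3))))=8970 / 77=116.49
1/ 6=0.17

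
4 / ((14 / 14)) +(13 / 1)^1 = 17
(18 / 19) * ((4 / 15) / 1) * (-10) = -48 / 19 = -2.53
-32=-32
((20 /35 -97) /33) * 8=-1800 /77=-23.38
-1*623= -623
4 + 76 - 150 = -70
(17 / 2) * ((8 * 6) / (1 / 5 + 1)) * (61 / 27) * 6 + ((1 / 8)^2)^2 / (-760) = 129125580791 / 28016640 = 4608.89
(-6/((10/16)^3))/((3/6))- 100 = -18644/125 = -149.15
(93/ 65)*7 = 651/ 65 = 10.02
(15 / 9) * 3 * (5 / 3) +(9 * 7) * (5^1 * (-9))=-8480 / 3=-2826.67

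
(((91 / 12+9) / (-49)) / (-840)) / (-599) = -199 / 295858080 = -0.00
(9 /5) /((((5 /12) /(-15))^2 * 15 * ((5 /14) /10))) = 4354.56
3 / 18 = 1 / 6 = 0.17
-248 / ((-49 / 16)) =3968 / 49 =80.98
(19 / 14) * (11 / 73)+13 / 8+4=5.83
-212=-212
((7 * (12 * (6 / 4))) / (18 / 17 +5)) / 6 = 357 / 103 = 3.47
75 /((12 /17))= 425 /4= 106.25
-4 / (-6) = 2 / 3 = 0.67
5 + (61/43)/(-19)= 4024/817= 4.93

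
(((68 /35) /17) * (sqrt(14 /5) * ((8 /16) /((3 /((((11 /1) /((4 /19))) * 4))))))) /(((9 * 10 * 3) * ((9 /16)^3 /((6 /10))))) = 856064 * sqrt(70) /86113125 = 0.08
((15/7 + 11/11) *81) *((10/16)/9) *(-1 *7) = -495/4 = -123.75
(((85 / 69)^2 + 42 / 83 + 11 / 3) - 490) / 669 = -191381302 / 264364047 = -0.72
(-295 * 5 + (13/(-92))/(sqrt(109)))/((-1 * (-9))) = -1475/9 - 13 * sqrt(109)/90252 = -163.89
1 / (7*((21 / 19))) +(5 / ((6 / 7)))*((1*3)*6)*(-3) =-46286 / 147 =-314.87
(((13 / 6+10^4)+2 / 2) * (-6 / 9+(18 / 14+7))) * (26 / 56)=15604940 / 441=35385.35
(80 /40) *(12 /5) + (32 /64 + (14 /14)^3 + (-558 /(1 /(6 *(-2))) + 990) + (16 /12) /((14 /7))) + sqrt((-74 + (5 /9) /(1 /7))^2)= 698677 /90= 7763.08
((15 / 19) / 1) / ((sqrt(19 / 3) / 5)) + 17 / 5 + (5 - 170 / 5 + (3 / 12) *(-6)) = -271 / 10 + 75 *sqrt(57) / 361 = -25.53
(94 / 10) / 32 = 47 / 160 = 0.29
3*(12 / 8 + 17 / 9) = 10.17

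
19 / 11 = 1.73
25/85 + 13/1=226/17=13.29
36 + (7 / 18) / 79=51199 / 1422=36.00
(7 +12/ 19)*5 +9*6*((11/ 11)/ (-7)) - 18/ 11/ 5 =220301/ 7315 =30.12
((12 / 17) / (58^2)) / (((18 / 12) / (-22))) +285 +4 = 4131789 / 14297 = 289.00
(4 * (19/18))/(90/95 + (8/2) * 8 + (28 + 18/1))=361/6750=0.05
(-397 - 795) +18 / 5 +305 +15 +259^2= 66212.60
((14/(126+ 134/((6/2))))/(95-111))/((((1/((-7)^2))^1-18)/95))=97755/3608576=0.03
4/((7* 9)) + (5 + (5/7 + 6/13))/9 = 614/819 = 0.75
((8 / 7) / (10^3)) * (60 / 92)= 3 / 4025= 0.00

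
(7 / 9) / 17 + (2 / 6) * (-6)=-299 / 153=-1.95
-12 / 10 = -6 / 5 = -1.20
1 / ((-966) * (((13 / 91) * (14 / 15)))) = -5 / 644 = -0.01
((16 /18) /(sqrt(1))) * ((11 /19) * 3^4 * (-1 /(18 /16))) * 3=-111.16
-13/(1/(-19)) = 247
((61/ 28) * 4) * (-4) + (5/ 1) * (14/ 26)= -2927/ 91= -32.16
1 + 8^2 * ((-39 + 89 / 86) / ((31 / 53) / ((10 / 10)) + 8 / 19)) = -105167801 / 43559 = -2414.38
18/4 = 9/2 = 4.50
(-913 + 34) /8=-879 /8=-109.88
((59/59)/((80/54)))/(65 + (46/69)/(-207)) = 16767/1614520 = 0.01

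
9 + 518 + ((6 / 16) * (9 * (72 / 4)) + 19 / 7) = 16533 / 28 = 590.46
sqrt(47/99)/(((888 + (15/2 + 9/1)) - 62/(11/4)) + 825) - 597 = -597 + 2 * sqrt(517)/112659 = -597.00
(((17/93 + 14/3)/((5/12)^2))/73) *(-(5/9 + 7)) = -490688/169725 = -2.89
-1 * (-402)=402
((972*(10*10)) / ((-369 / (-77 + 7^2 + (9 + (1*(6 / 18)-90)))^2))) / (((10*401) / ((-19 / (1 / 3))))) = 726927840 / 16441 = 44214.33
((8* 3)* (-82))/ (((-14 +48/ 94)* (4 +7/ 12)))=31.83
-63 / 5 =-12.60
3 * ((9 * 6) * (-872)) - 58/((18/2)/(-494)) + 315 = -137765.44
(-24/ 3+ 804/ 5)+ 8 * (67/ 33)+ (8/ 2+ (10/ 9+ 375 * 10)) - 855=3069.15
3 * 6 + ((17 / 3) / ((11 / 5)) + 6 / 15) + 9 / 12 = 14339 / 660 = 21.73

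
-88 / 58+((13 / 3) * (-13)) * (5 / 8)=-25561 / 696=-36.73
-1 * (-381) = 381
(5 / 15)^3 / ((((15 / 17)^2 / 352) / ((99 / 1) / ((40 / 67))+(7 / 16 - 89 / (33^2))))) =8368092682 / 3007125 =2782.76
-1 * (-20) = 20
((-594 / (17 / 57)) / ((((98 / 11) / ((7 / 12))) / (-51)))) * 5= 931095 / 28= 33253.39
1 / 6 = 0.17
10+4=14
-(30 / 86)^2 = -225 / 1849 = -0.12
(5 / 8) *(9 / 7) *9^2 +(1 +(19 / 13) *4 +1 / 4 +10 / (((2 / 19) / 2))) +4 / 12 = 573341 / 2184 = 262.52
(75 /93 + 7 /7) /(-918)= -28 /14229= -0.00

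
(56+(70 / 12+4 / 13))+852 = 71303 / 78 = 914.14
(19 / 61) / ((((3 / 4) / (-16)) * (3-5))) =608 / 183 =3.32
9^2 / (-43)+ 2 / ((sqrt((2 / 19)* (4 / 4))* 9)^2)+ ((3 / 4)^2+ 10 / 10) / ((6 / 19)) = 367667 / 111456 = 3.30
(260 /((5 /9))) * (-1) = -468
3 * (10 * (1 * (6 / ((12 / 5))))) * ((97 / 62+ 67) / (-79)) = -318825 / 4898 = -65.09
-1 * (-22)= 22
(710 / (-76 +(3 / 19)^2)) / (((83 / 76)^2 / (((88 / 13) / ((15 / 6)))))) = -52111718912 / 2456279839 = -21.22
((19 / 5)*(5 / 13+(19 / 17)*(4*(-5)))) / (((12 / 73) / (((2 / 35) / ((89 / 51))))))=-1346777 / 80990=-16.63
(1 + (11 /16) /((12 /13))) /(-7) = -335 /1344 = -0.25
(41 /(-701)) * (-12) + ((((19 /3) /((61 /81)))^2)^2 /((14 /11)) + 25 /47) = 25108127995061263 /6386504927978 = 3931.43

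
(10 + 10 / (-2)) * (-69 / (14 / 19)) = -6555 / 14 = -468.21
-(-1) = 1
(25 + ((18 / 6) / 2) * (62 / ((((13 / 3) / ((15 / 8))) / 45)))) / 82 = 190925 / 8528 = 22.39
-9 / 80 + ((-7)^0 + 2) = 2.89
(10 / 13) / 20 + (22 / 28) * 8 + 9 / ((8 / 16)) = 4427 / 182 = 24.32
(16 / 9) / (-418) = -8 / 1881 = -0.00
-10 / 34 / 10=-1 / 34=-0.03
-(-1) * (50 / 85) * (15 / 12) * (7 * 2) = 175 / 17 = 10.29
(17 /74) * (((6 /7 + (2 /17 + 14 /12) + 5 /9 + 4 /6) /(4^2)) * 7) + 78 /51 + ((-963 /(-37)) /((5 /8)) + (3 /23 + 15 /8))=1896429079 /41664960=45.52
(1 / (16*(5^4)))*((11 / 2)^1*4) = 11 / 5000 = 0.00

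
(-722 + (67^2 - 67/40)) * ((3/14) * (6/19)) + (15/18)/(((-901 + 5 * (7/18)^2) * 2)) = 20809217097/81670120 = 254.80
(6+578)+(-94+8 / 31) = 15198 / 31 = 490.26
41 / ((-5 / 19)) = -779 / 5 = -155.80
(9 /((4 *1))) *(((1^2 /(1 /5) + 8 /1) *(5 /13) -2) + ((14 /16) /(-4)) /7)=855 /128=6.68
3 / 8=0.38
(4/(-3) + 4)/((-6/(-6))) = 8/3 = 2.67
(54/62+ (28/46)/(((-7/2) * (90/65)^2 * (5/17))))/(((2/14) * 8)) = 568547/1155060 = 0.49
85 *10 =850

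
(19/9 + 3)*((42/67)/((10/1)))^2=2254/112225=0.02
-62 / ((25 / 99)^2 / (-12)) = 7291944 / 625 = 11667.11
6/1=6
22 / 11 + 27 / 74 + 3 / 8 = 811 / 296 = 2.74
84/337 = 0.25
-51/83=-0.61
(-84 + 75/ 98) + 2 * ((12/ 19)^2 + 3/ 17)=-49367433/ 601426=-82.08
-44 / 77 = -4 / 7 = -0.57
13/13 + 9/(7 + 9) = 25/16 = 1.56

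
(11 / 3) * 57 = 209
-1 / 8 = -0.12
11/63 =0.17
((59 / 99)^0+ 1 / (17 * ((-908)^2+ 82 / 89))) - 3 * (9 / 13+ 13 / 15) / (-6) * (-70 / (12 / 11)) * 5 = -4039269749945 / 16216400538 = -249.09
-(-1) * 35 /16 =2.19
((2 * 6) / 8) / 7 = 3 / 14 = 0.21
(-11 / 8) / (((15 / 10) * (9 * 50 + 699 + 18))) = -11 / 14004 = -0.00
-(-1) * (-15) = -15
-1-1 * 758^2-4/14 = -4021957/7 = -574565.29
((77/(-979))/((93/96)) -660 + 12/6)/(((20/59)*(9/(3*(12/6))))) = -53561557/41385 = -1294.23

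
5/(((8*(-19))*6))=-0.01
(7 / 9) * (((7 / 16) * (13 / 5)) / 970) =637 / 698400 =0.00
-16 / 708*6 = -8 / 59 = -0.14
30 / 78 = 5 / 13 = 0.38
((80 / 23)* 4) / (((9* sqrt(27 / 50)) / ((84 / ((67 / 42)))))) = 110.77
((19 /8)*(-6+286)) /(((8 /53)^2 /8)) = 1867985 /8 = 233498.12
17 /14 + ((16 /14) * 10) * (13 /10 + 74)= 12065 /14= 861.79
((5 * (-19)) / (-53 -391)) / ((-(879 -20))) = -95 / 381396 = -0.00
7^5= 16807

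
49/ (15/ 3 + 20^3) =49/ 8005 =0.01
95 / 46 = 2.07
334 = 334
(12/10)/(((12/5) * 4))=0.12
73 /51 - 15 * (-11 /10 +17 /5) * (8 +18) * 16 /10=-365611 /255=-1433.77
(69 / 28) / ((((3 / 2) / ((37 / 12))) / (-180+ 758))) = 245939 / 84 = 2927.85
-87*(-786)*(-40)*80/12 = -18235200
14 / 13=1.08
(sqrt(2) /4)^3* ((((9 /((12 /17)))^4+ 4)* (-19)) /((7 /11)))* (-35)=7070705125* sqrt(2) /8192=1220640.51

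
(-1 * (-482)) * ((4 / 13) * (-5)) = -9640 / 13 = -741.54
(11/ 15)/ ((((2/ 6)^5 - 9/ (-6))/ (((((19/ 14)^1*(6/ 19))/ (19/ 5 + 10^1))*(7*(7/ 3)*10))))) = 41580/ 16813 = 2.47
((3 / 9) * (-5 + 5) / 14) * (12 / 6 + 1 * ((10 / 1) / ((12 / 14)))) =0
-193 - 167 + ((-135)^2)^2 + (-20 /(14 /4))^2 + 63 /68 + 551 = 1106726630799 /3332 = 332150849.58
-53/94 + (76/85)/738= -1658773/2948310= -0.56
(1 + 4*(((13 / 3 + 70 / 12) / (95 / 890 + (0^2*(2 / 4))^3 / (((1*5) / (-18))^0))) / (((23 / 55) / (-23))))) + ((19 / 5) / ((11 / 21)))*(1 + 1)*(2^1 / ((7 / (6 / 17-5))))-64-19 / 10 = -2242461659 / 106590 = -21038.20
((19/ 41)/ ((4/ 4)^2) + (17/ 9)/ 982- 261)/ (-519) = 94406819/ 188063802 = 0.50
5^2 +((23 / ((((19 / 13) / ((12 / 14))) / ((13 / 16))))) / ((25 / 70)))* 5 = 13561 / 76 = 178.43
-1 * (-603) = 603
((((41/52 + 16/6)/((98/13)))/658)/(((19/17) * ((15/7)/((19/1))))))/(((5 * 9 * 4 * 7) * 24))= 0.00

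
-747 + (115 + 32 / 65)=-631.51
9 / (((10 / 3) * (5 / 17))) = 459 / 50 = 9.18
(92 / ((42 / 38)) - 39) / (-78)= -929 / 1638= -0.57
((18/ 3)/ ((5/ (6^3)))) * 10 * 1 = 2592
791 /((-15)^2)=791 /225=3.52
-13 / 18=-0.72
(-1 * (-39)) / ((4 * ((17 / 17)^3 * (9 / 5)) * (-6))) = -65 / 72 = -0.90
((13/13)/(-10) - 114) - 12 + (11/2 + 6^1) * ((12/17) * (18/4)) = -15227/170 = -89.57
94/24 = 47/12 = 3.92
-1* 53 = -53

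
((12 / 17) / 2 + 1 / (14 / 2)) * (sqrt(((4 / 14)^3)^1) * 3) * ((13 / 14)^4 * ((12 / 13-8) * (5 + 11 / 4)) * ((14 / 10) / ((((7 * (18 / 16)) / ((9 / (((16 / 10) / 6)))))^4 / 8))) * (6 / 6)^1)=-44916702714000 * sqrt(14) / 4802079233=-34997.95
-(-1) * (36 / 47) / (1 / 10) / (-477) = -0.02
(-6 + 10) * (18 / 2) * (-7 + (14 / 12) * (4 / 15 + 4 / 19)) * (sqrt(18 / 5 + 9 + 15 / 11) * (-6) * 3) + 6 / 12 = 15602.52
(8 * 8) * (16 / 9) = 1024 / 9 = 113.78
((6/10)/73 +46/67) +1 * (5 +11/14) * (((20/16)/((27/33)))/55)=1171591/1369480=0.86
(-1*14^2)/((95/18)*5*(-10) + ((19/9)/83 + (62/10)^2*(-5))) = 244020/567799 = 0.43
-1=-1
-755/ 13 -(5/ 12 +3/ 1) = -9593/ 156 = -61.49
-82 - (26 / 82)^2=-138011 / 1681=-82.10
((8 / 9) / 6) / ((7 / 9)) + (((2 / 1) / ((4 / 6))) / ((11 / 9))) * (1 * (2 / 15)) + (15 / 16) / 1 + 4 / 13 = 423529 / 240240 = 1.76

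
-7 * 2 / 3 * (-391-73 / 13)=72184 / 39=1850.87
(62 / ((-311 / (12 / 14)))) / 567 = -124 / 411453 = -0.00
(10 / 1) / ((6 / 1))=5 / 3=1.67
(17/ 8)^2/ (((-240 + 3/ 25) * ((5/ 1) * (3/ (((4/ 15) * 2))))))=-289/ 431784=-0.00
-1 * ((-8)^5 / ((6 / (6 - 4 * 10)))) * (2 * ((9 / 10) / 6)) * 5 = -278528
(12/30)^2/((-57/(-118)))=472/1425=0.33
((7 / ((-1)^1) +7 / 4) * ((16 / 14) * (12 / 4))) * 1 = -18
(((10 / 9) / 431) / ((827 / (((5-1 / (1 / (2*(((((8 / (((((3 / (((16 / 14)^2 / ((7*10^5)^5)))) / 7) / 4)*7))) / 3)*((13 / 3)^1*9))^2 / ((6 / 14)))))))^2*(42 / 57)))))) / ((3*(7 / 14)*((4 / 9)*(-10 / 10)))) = -24312900727868270993845531080523869604803621768951415962922030152423262596130371093750000000000000000000000028561 / 282264566636647671868170980011242932050663512200117111206054687500000000000000000000000000000000000000000000000000000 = -8.614e-5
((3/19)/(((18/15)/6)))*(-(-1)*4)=60/19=3.16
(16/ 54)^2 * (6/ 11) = 128/ 2673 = 0.05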